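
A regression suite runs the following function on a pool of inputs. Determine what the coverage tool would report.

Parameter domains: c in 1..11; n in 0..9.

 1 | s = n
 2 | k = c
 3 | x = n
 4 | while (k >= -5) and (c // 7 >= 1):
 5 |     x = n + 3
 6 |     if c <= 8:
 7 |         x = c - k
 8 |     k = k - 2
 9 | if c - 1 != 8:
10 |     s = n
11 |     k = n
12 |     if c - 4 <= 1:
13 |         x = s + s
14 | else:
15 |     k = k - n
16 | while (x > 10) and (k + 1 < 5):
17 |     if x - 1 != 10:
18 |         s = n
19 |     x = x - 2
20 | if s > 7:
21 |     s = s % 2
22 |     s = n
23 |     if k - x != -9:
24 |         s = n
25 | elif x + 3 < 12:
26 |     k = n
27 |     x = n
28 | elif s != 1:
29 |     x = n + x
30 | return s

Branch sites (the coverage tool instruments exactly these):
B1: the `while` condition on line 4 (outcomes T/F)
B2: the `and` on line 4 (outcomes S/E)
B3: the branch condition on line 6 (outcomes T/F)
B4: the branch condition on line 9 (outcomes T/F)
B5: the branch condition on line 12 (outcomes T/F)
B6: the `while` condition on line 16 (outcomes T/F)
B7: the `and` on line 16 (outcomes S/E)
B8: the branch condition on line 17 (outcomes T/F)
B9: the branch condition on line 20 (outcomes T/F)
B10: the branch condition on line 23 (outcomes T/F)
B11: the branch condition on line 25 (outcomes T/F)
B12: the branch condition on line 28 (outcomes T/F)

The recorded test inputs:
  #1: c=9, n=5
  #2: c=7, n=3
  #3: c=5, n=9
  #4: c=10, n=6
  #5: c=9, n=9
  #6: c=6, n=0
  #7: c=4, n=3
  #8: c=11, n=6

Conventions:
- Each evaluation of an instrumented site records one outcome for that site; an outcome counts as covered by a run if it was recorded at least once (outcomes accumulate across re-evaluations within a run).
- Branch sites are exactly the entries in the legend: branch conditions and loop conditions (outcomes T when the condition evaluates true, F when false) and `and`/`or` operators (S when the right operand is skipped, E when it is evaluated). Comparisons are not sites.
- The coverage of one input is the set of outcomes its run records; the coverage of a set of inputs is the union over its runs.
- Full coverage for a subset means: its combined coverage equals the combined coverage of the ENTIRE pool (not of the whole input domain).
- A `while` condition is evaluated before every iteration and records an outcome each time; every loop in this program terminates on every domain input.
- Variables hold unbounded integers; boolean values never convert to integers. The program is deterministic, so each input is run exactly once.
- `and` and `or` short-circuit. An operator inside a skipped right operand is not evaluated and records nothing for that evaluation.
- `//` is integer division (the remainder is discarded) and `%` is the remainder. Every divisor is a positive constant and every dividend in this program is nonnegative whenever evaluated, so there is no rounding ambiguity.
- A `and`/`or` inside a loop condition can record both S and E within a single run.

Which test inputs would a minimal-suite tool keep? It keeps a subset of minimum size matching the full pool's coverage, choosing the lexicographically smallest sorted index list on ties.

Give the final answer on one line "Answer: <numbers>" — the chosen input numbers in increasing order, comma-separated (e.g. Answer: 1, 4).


input #1 (c=9, n=5): events B2->E, B1->T, B3->F, B2->E, B1->T, B3->F, B2->E, B1->T, B3->F, B2->E, B1->T, B3->F, B2->E, B1->T, ...; covers B1=T, B1=F, B2=S, B2=E, B3=F, B4=F, B6=F, B7=S, B9=F, B11=T
input #2 (c=7, n=3): events B2->E, B1->T, B3->T, B2->E, B1->T, B3->T, B2->E, B1->T, B3->T, B2->E, B1->T, B3->T, B2->E, B1->T, ...; covers B1=T, B1=F, B2=S, B2=E, B3=T, B4=T, B5=F, B6=T, B6=F, B7=S, B7=E, B8=T, B9=F, B11=F, B12=T
input #3 (c=5, n=9): events B2->E, B1->F, B4->T, B5->T, B7->E, B6->F, B9->T, B10->F; covers B1=F, B2=E, B4=T, B5=T, B6=F, B7=E, B9=T, B10=F
input #4 (c=10, n=6): events B2->E, B1->T, B3->F, B2->E, B1->T, B3->F, B2->E, B1->T, B3->F, B2->E, B1->T, B3->F, B2->E, B1->T, ...; covers B1=T, B1=F, B2=S, B2=E, B3=F, B4=T, B5=F, B6=F, B7=S, B9=F, B11=F, B12=T
input #5 (c=9, n=9): events B2->E, B1->T, B3->F, B2->E, B1->T, B3->F, B2->E, B1->T, B3->F, B2->E, B1->T, B3->F, B2->E, B1->T, ...; covers B1=T, B1=F, B2=S, B2=E, B3=F, B4=F, B6=T, B6=F, B7=S, B7=E, B8=T, B9=T, B10=T
input #6 (c=6, n=0): events B2->E, B1->F, B4->T, B5->F, B7->S, B6->F, B9->F, B11->T; covers B1=F, B2=E, B4=T, B5=F, B6=F, B7=S, B9=F, B11=T
input #7 (c=4, n=3): events B2->E, B1->F, B4->T, B5->T, B7->S, B6->F, B9->F, B11->T; covers B1=F, B2=E, B4=T, B5=T, B6=F, B7=S, B9=F, B11=T
input #8 (c=11, n=6): events B2->E, B1->T, B3->F, B2->E, B1->T, B3->F, B2->E, B1->T, B3->F, B2->E, B1->T, B3->F, B2->E, B1->T, ...; covers B1=T, B1=F, B2=S, B2=E, B3=F, B4=T, B5=F, B6=F, B7=S, B9=F, B11=F, B12=T
together the pool reaches 22 outcomes: B1=T, B1=F, B2=S, B2=E, B3=T, B3=F, B4=T, B4=F, B5=T, B5=F, B6=T, B6=F, B7=S, B7=E, B8=T, B9=T, B9=F, B10=T, B10=F, B11=T, B11=F, B12=T
no size-1 subset reaches all 22 outcomes (best union: 15/22)
no size-2 subset reaches all 22 outcomes (best union: 19/22)
no size-3 subset reaches all 22 outcomes (best union: 21/22)
the canonical winner is {1, 2, 3, 5}: size 4, full 22-outcome coverage, earliest index list among size-4 covers
Answer: 1, 2, 3, 5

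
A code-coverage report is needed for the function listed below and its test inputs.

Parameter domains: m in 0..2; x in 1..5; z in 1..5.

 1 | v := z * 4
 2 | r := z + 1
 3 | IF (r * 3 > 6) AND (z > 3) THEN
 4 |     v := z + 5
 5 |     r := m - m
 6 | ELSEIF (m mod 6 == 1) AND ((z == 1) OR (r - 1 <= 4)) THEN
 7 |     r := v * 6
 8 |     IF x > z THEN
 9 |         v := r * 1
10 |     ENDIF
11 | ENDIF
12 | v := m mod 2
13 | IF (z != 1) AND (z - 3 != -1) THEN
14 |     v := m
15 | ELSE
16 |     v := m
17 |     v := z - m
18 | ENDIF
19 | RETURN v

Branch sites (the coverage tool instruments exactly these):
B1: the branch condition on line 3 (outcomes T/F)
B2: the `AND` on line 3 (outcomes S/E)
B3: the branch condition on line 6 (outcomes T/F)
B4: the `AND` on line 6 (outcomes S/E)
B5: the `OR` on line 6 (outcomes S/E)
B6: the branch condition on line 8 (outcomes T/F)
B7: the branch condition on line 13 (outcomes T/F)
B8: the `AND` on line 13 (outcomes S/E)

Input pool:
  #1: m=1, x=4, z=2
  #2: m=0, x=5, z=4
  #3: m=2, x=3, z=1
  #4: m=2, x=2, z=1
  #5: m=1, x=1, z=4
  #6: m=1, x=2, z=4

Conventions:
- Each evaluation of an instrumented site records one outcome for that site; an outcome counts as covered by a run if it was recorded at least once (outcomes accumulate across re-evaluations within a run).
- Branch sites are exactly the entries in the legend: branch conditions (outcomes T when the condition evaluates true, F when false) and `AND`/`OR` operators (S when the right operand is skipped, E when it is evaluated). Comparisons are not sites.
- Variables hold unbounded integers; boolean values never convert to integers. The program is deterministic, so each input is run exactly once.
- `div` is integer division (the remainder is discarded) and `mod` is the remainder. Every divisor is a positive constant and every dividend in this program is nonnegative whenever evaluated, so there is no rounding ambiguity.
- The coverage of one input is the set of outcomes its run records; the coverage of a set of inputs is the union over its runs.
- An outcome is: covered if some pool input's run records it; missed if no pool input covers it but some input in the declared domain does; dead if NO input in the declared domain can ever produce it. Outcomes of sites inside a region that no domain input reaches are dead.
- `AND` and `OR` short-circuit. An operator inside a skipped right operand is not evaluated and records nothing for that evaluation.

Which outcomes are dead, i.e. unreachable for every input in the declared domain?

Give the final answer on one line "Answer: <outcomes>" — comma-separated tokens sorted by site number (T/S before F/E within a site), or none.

exhaustive pass over the 75-input domain:
  reachable outcomes have witnesses, e.g. B1=T (e.g. m=0, x=1, z=4), B1=F (e.g. m=0, x=1, z=1), B2=S (e.g. m=0, x=1, z=1), B2=E (e.g. m=0, x=1, z=2)

Answer: none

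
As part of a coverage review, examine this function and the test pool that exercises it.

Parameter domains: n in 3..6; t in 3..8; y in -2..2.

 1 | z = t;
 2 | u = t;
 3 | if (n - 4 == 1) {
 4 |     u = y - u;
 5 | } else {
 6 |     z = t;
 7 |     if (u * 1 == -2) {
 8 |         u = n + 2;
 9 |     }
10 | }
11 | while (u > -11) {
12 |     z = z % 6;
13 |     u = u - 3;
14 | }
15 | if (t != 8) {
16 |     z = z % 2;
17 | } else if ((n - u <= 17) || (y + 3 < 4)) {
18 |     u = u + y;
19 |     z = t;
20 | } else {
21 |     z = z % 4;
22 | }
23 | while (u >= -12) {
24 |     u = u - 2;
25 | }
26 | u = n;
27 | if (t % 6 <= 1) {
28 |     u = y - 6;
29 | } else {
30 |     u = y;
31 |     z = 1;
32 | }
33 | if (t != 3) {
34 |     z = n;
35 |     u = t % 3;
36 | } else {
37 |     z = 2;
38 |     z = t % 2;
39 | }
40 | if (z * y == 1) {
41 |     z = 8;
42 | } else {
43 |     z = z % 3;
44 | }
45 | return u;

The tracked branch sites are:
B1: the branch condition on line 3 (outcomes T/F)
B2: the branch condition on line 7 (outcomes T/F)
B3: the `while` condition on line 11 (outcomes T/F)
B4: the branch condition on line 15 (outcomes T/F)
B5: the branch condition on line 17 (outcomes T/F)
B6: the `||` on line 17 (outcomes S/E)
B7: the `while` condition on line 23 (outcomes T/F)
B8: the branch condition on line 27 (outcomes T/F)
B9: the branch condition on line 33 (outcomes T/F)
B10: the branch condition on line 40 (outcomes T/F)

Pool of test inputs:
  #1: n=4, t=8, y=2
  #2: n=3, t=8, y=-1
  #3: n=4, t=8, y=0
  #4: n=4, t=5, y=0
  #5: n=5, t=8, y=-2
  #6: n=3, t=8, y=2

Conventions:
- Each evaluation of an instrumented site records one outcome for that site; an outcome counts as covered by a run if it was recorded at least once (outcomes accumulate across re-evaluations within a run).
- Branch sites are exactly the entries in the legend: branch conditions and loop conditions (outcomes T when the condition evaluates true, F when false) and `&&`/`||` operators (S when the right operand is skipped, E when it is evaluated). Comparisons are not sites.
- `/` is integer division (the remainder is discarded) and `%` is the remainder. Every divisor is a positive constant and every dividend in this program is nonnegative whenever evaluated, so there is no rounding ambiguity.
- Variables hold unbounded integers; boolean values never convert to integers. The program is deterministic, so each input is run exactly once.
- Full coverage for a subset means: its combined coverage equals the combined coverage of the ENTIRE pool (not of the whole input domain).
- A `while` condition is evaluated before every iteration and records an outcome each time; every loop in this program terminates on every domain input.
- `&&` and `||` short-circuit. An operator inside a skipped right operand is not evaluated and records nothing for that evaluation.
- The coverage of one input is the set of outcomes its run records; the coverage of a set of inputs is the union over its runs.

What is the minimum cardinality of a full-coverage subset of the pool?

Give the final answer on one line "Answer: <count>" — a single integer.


test 1 (n=4, t=8, y=2) fires B1->F, B2->F, B3->T, B3->T, B3->T, B3->T, B3->T, B3->T, B3->T, B3->F, B4->F, B6->S, B5->T, B7->T, ...; hits B1=F, B2=F, B3=T, B3=F, B4=F, B5=T, B6=S, B7=T, B7=F, B8=F, B9=T, B10=F
test 2 (n=3, t=8, y=-1) fires B1->F, B2->F, B3->T, B3->T, B3->T, B3->T, B3->T, B3->T, B3->T, B3->F, B4->F, B6->S, B5->T, B7->F, ...; hits B1=F, B2=F, B3=T, B3=F, B4=F, B5=T, B6=S, B7=F, B8=F, B9=T, B10=F
test 3 (n=4, t=8, y=0) fires B1->F, B2->F, B3->T, B3->T, B3->T, B3->T, B3->T, B3->T, B3->T, B3->F, B4->F, B6->S, B5->T, B7->F, ...; hits B1=F, B2=F, B3=T, B3=F, B4=F, B5=T, B6=S, B7=F, B8=F, B9=T, B10=F
test 4 (n=4, t=5, y=0) fires B1->F, B2->F, B3->T, B3->T, B3->T, B3->T, B3->T, B3->T, B3->F, B4->T, B7->F, B8->F, B9->T, B10->F; hits B1=F, B2=F, B3=T, B3=F, B4=T, B7=F, B8=F, B9=T, B10=F
test 5 (n=5, t=8, y=-2) fires B1->T, B3->T, B3->F, B4->F, B6->E, B5->T, B7->F, B8->F, B9->T, B10->F; hits B1=T, B3=T, B3=F, B4=F, B5=T, B6=E, B7=F, B8=F, B9=T, B10=F
test 6 (n=3, t=8, y=2) fires B1->F, B2->F, B3->T, B3->T, B3->T, B3->T, B3->T, B3->T, B3->T, B3->F, B4->F, B6->S, B5->T, B7->T, ...; hits B1=F, B2=F, B3=T, B3=F, B4=F, B5=T, B6=S, B7=T, B7=F, B8=F, B9=T, B10=F
the full pool covers 15 outcomes: B1=T, B1=F, B2=F, B3=T, B3=F, B4=T, B4=F, B5=T, B6=S, B6=E, B7=T, B7=F, B8=F, B9=T, B10=F
every size-1 subset falls short of the 15 outcomes (best: 12/15)
every size-2 subset falls short of the 15 outcomes (best: 14/15)
size 3: inputs {1, 4, 5} cover all 15 outcomes, and no lexicographically smaller subset of this size does
Answer: 3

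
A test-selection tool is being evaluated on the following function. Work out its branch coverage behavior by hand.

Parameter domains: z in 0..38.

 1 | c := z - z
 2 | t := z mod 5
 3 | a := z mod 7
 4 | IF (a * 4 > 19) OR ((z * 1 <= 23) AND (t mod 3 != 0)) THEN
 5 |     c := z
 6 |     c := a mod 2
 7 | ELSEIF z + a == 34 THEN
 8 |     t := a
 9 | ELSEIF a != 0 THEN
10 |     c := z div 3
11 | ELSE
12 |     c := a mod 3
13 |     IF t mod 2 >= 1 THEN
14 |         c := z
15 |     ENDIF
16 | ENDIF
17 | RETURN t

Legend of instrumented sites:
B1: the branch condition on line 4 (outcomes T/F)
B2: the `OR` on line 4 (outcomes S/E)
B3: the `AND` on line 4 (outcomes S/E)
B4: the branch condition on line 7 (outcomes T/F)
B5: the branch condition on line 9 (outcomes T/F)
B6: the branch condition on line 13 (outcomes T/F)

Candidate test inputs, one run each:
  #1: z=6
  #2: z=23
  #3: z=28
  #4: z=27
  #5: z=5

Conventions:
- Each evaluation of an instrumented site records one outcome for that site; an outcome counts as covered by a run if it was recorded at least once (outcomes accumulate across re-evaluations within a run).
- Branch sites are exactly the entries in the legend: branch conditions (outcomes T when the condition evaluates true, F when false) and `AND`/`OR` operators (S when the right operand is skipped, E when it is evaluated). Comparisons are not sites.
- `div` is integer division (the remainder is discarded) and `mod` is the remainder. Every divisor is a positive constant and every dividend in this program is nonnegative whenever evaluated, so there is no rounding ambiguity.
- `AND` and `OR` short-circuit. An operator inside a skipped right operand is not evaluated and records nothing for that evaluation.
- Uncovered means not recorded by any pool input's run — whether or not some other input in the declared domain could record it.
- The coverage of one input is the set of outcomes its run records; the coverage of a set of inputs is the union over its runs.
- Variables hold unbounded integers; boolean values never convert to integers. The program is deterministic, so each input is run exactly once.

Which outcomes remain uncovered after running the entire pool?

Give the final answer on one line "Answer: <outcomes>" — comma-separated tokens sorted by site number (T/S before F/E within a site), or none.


input #1, z=6: events B2->S, B1->T; outcomes B1=T, B2=S
input #2, z=23: events B2->E, B3->E, B1->F, B4->F, B5->T; outcomes B1=F, B2=E, B3=E, B4=F, B5=T
input #3, z=28: events B2->E, B3->S, B1->F, B4->F, B5->F, B6->T; outcomes B1=F, B2=E, B3=S, B4=F, B5=F, B6=T
input #4, z=27: events B2->S, B1->T; outcomes B1=T, B2=S
input #5, z=5: events B2->S, B1->T; outcomes B1=T, B2=S
union over the pool: B1=T, B1=F, B2=S, B2=E, B3=S, B3=E, B4=F, B5=T, B5=F, B6=T
uncovered (2 of 12): B4=T, B6=F
Answer: B4=T, B6=F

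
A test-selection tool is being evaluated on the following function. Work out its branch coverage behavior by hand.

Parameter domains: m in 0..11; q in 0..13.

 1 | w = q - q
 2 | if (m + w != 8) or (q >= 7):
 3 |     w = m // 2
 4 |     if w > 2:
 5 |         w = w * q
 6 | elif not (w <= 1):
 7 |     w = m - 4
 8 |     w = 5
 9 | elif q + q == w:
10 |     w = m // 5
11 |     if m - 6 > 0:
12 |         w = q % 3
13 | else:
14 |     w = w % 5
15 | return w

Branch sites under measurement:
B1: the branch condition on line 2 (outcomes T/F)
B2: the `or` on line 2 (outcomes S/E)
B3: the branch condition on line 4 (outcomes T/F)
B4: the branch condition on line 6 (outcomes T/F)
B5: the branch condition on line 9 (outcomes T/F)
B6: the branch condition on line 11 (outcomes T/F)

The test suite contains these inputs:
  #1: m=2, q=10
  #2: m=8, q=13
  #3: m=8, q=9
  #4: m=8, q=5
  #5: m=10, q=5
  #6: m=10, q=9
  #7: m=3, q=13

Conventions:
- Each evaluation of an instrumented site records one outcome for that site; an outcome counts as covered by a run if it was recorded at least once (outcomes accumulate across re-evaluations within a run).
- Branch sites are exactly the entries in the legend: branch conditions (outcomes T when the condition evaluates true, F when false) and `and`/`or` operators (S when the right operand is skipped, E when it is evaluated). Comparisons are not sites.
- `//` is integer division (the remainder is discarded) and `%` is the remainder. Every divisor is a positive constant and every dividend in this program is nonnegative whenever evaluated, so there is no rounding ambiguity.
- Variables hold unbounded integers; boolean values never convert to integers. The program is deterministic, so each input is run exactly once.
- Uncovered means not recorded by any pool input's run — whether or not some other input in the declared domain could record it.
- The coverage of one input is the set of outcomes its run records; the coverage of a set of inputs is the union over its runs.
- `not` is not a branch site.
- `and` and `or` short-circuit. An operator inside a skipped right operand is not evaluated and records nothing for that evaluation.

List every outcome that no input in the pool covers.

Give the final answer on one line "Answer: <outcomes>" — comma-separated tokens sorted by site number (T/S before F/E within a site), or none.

run #1 (m=2, q=10) runs B2->S, B1->T, B3->F; records B1=T, B2=S, B3=F
run #2 (m=8, q=13) runs B2->E, B1->T, B3->T; records B1=T, B2=E, B3=T
run #3 (m=8, q=9) runs B2->E, B1->T, B3->T; records B1=T, B2=E, B3=T
run #4 (m=8, q=5) runs B2->E, B1->F, B4->F, B5->F; records B1=F, B2=E, B4=F, B5=F
run #5 (m=10, q=5) runs B2->S, B1->T, B3->T; records B1=T, B2=S, B3=T
run #6 (m=10, q=9) runs B2->S, B1->T, B3->T; records B1=T, B2=S, B3=T
run #7 (m=3, q=13) runs B2->S, B1->T, B3->F; records B1=T, B2=S, B3=F
union over the pool: B1=T, B1=F, B2=S, B2=E, B3=T, B3=F, B4=F, B5=F
uncovered (4 of 12): B4=T, B5=T, B6=T, B6=F

Answer: B4=T, B5=T, B6=T, B6=F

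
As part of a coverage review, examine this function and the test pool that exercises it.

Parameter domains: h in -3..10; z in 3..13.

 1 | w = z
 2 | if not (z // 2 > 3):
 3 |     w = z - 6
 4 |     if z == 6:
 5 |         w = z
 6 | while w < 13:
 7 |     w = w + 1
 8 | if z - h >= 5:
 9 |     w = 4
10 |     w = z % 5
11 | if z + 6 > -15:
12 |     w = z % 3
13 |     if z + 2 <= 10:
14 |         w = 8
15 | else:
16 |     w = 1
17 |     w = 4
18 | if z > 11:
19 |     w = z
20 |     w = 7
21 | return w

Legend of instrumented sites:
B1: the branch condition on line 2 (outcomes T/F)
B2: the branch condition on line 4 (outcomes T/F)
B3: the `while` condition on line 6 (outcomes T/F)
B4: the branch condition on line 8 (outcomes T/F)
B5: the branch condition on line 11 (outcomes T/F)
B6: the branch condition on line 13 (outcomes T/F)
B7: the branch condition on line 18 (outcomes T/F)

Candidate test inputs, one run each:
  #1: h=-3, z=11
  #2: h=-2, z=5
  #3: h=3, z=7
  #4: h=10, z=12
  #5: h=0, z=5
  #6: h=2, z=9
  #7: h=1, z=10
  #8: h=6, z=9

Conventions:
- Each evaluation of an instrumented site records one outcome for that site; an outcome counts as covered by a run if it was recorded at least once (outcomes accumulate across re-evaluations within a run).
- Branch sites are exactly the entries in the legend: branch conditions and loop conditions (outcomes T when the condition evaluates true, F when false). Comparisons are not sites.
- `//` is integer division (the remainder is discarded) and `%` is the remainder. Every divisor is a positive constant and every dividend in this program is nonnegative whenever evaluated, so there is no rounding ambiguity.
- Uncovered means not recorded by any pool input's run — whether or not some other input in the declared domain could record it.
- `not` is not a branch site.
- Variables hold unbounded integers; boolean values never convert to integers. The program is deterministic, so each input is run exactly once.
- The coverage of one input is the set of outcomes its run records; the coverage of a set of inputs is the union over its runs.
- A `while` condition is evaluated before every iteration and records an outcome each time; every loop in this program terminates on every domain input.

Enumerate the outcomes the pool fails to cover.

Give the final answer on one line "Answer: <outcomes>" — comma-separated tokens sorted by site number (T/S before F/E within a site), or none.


test 1 (h=-3, z=11) hits B1=F, B3=T, B3=F, B4=T, B5=T, B6=F, B7=F
test 2 (h=-2, z=5) hits B1=T, B2=F, B3=T, B3=F, B4=T, B5=T, B6=T, B7=F
test 3 (h=3, z=7) hits B1=T, B2=F, B3=T, B3=F, B4=F, B5=T, B6=T, B7=F
test 4 (h=10, z=12) hits B1=F, B3=T, B3=F, B4=F, B5=T, B6=F, B7=T
test 5 (h=0, z=5) hits B1=T, B2=F, B3=T, B3=F, B4=T, B5=T, B6=T, B7=F
test 6 (h=2, z=9) hits B1=F, B3=T, B3=F, B4=T, B5=T, B6=F, B7=F
test 7 (h=1, z=10) hits B1=F, B3=T, B3=F, B4=T, B5=T, B6=F, B7=F
test 8 (h=6, z=9) hits B1=F, B3=T, B3=F, B4=F, B5=T, B6=F, B7=F
union over the pool: B1=T, B1=F, B2=F, B3=T, B3=F, B4=T, B4=F, B5=T, B6=T, B6=F, B7=T, B7=F
uncovered (2 of 14): B2=T, B5=F
Answer: B2=T, B5=F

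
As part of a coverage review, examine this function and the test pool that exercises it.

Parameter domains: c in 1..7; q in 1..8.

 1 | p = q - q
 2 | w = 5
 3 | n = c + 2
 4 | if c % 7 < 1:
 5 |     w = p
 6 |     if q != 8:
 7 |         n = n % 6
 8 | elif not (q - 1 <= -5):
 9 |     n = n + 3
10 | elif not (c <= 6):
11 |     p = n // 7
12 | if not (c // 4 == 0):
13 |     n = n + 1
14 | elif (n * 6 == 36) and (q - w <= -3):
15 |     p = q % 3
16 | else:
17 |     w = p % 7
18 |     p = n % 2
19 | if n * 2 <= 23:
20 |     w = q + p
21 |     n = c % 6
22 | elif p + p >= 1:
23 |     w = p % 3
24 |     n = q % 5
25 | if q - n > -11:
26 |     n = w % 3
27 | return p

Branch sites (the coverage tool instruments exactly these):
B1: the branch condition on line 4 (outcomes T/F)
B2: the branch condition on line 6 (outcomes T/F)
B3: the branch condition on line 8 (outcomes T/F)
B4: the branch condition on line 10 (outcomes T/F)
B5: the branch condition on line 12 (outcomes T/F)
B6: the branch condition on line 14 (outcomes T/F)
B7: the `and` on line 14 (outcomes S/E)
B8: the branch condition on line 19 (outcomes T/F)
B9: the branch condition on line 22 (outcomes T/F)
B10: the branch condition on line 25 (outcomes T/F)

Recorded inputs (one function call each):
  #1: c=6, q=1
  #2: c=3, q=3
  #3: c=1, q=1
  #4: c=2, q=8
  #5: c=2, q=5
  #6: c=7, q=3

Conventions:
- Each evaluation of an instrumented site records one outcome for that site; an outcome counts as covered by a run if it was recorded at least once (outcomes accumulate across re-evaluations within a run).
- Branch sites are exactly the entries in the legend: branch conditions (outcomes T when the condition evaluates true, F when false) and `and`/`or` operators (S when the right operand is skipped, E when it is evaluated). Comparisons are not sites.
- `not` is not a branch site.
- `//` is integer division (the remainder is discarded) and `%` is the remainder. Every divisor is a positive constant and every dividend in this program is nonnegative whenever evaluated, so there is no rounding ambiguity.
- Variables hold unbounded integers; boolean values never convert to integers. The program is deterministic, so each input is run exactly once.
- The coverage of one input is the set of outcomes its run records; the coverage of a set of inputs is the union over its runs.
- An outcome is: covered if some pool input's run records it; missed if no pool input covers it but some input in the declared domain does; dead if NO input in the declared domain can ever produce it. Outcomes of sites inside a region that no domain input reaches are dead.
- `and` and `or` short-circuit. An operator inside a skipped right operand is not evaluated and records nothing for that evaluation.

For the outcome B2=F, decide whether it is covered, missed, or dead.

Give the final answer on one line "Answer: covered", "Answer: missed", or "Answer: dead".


no pool input records B2=F
but domain input (c=7, q=8) does record it -> reachable, so missed
Answer: missed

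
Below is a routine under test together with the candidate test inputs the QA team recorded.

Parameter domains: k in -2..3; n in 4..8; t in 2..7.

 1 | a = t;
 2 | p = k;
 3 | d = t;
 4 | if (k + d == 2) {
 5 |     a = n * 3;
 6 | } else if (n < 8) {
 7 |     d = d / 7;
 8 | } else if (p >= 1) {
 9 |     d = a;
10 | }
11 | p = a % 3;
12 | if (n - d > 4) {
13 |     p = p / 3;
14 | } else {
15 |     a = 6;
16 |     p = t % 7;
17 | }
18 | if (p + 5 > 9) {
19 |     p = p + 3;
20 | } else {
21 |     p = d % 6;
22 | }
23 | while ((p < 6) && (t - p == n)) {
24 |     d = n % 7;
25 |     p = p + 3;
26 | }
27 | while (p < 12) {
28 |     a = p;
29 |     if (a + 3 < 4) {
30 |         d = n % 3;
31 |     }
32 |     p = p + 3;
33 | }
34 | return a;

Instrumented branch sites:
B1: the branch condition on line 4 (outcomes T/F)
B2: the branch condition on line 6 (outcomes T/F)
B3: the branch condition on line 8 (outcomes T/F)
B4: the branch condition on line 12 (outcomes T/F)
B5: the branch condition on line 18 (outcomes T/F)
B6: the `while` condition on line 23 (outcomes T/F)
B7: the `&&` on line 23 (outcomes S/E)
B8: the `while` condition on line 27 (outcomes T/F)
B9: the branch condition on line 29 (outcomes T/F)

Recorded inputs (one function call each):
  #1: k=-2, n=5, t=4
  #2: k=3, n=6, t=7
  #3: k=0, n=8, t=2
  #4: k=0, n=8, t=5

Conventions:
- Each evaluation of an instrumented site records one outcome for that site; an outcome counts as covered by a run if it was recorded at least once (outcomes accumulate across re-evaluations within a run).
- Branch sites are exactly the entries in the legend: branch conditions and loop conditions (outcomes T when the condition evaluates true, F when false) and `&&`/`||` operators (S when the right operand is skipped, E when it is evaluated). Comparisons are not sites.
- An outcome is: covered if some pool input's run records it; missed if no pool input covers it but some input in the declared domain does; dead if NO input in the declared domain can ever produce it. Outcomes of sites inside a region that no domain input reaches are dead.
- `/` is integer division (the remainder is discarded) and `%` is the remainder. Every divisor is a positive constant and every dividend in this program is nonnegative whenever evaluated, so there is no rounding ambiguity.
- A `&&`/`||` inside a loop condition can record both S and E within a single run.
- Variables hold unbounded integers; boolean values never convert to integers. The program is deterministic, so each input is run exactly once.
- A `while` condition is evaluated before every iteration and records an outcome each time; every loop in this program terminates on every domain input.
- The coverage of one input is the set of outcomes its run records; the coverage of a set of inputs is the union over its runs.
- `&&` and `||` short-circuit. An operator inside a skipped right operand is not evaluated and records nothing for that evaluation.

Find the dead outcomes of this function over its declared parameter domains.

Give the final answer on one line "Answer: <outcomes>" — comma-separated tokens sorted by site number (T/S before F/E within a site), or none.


running all 180 domain inputs and tallying outcomes:
  reachable outcomes have witnesses, e.g. B1=T (e.g. k=-2, n=4, t=4), B1=F (e.g. k=-2, n=4, t=2), B2=T (e.g. k=-2, n=4, t=2), B2=F (e.g. k=-2, n=8, t=2)
Answer: none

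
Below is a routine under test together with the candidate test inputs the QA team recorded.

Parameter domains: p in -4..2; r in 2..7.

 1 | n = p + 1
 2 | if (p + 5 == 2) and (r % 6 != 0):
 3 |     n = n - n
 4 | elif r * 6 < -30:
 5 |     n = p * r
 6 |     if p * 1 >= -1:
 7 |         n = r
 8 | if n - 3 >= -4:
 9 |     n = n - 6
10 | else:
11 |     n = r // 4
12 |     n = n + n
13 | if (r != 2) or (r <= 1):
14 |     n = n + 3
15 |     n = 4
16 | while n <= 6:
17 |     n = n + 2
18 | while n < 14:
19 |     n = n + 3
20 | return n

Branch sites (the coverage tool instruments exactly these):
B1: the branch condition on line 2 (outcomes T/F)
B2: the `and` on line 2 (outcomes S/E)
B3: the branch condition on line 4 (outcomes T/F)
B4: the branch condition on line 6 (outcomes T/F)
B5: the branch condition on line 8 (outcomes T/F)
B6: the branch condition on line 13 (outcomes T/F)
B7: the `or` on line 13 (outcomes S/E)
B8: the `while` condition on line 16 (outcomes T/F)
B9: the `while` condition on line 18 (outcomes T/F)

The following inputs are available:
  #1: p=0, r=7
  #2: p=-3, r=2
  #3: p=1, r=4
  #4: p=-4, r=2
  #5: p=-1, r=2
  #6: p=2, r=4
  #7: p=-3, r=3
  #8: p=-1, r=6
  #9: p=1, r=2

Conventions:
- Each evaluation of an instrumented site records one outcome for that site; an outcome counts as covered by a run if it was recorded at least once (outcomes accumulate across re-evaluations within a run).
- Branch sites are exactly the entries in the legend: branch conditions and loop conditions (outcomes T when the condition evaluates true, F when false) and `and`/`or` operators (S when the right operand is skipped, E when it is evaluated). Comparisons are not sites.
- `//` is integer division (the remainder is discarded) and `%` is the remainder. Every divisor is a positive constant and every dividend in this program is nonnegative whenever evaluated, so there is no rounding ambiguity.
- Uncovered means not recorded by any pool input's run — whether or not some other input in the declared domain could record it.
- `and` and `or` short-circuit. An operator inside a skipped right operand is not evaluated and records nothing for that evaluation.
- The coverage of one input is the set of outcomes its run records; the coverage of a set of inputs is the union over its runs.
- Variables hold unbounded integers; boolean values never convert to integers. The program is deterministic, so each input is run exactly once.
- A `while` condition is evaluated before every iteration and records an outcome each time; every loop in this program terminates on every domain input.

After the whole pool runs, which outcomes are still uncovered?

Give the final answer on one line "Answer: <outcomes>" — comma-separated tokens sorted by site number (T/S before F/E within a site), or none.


run #1 (p=0, r=7) runs B2->S, B1->F, B3->F, B5->T, B7->S, B6->T, B8->T, B8->T, B8->F, B9->T, B9->T, B9->F; records B1=F, B2=S, B3=F, B5=T, B6=T, B7=S, B8=T, B8=F, B9=T, B9=F
run #2 (p=-3, r=2) runs B2->E, B1->T, B5->T, B7->E, B6->F, B8->T, B8->T, B8->T, B8->T, B8->T, B8->T, B8->T, B8->F, B9->T, ...; records B1=T, B2=E, B5=T, B6=F, B7=E, B8=T, B8=F, B9=T, B9=F
run #3 (p=1, r=4) runs B2->S, B1->F, B3->F, B5->T, B7->S, B6->T, B8->T, B8->T, B8->F, B9->T, B9->T, B9->F; records B1=F, B2=S, B3=F, B5=T, B6=T, B7=S, B8=T, B8=F, B9=T, B9=F
run #4 (p=-4, r=2) runs B2->S, B1->F, B3->F, B5->F, B7->E, B6->F, B8->T, B8->T, B8->T, B8->T, B8->F, B9->T, B9->T, B9->F; records B1=F, B2=S, B3=F, B5=F, B6=F, B7=E, B8=T, B8=F, B9=T, B9=F
run #5 (p=-1, r=2) runs B2->S, B1->F, B3->F, B5->T, B7->E, B6->F, B8->T, B8->T, B8->T, B8->T, B8->T, B8->T, B8->T, B8->F, ...; records B1=F, B2=S, B3=F, B5=T, B6=F, B7=E, B8=T, B8=F, B9=T, B9=F
run #6 (p=2, r=4) runs B2->S, B1->F, B3->F, B5->T, B7->S, B6->T, B8->T, B8->T, B8->F, B9->T, B9->T, B9->F; records B1=F, B2=S, B3=F, B5=T, B6=T, B7=S, B8=T, B8=F, B9=T, B9=F
run #7 (p=-3, r=3) runs B2->E, B1->T, B5->T, B7->S, B6->T, B8->T, B8->T, B8->F, B9->T, B9->T, B9->F; records B1=T, B2=E, B5=T, B6=T, B7=S, B8=T, B8=F, B9=T, B9=F
run #8 (p=-1, r=6) runs B2->S, B1->F, B3->F, B5->T, B7->S, B6->T, B8->T, B8->T, B8->F, B9->T, B9->T, B9->F; records B1=F, B2=S, B3=F, B5=T, B6=T, B7=S, B8=T, B8=F, B9=T, B9=F
run #9 (p=1, r=2) runs B2->S, B1->F, B3->F, B5->T, B7->E, B6->F, B8->T, B8->T, B8->T, B8->T, B8->T, B8->T, B8->F, B9->T, ...; records B1=F, B2=S, B3=F, B5=T, B6=F, B7=E, B8=T, B8=F, B9=T, B9=F
union over the pool: B1=T, B1=F, B2=S, B2=E, B3=F, B5=T, B5=F, B6=T, B6=F, B7=S, B7=E, B8=T, B8=F, B9=T, B9=F
uncovered (3 of 18): B3=T, B4=T, B4=F
Answer: B3=T, B4=T, B4=F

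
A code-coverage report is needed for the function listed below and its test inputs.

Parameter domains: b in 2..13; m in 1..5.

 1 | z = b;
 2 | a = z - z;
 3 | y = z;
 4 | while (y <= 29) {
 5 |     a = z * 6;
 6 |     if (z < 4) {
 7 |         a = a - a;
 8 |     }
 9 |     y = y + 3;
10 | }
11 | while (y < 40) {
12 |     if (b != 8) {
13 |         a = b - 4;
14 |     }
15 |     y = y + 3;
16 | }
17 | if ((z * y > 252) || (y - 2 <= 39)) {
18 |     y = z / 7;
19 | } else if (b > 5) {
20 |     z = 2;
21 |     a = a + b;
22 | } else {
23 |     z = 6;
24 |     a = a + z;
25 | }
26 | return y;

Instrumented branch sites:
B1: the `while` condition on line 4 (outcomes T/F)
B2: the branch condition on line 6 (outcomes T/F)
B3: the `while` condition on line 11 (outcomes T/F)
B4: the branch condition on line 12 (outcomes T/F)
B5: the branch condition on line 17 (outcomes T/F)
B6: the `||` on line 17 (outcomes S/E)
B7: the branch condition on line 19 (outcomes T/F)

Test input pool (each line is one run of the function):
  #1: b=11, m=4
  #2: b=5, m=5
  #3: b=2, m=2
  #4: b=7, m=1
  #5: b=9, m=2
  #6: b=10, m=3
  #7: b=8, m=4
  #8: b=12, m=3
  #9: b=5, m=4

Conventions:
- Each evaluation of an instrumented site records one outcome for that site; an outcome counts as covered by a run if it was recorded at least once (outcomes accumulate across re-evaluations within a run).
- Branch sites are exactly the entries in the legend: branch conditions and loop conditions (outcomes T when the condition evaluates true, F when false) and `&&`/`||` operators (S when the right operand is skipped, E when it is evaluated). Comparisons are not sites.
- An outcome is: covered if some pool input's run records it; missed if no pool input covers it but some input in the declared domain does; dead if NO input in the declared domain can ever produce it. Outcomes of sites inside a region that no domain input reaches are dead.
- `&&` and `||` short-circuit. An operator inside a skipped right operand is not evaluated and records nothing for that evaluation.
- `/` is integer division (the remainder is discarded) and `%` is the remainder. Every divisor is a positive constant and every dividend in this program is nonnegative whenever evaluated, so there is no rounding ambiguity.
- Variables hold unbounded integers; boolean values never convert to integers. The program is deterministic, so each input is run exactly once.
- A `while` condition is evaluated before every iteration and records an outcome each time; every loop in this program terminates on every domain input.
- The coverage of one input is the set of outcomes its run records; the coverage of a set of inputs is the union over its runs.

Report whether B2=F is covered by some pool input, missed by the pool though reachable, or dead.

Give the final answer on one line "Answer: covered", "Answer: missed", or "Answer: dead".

B2=F is recorded by pool input(s) 1, 2, 4, 5, 6, 7, 8, 9 -> covered

Answer: covered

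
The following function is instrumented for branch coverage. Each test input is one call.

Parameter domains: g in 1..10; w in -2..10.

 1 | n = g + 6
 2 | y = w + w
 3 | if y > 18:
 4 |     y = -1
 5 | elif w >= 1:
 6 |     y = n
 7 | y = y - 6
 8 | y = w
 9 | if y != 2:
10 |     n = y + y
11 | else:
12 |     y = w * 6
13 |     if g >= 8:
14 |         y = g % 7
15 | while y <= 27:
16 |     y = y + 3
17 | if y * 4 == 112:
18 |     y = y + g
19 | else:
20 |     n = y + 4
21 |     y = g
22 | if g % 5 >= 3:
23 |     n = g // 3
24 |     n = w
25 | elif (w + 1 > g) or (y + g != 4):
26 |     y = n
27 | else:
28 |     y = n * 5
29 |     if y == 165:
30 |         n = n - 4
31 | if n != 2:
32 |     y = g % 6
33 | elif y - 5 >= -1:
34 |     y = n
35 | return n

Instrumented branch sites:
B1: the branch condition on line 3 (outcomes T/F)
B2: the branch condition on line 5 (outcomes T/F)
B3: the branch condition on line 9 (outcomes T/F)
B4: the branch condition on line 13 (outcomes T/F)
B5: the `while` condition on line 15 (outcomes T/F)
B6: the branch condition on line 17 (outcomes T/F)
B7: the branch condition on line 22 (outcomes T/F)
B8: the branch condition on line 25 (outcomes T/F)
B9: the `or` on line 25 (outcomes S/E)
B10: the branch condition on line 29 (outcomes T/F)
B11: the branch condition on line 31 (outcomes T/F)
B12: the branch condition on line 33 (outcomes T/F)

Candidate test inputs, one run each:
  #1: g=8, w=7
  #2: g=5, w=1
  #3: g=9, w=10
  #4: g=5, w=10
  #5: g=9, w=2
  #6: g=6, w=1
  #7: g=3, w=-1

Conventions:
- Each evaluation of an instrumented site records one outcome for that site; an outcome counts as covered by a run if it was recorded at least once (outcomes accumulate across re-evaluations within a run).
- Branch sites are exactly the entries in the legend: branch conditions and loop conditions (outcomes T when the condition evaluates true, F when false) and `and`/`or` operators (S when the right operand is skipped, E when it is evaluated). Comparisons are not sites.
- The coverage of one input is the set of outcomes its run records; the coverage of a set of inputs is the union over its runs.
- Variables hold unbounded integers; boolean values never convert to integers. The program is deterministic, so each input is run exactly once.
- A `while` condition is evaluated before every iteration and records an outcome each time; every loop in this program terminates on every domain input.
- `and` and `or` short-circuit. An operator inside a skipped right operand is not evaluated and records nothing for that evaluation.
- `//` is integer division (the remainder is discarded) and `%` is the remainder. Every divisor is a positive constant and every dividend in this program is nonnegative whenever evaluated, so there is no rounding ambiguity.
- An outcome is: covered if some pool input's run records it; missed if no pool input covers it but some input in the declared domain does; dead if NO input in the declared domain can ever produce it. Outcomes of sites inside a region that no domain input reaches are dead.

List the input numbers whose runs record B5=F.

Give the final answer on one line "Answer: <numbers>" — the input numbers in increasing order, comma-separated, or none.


input #1 (g=8, w=7): produces B5=F
input #2 (g=5, w=1): produces B5=F
input #3 (g=9, w=10): produces B5=F
input #4 (g=5, w=10): produces B5=F
input #5 (g=9, w=2): produces B5=F
input #6 (g=6, w=1): produces B5=F
input #7 (g=3, w=-1): produces B5=F
Answer: 1, 2, 3, 4, 5, 6, 7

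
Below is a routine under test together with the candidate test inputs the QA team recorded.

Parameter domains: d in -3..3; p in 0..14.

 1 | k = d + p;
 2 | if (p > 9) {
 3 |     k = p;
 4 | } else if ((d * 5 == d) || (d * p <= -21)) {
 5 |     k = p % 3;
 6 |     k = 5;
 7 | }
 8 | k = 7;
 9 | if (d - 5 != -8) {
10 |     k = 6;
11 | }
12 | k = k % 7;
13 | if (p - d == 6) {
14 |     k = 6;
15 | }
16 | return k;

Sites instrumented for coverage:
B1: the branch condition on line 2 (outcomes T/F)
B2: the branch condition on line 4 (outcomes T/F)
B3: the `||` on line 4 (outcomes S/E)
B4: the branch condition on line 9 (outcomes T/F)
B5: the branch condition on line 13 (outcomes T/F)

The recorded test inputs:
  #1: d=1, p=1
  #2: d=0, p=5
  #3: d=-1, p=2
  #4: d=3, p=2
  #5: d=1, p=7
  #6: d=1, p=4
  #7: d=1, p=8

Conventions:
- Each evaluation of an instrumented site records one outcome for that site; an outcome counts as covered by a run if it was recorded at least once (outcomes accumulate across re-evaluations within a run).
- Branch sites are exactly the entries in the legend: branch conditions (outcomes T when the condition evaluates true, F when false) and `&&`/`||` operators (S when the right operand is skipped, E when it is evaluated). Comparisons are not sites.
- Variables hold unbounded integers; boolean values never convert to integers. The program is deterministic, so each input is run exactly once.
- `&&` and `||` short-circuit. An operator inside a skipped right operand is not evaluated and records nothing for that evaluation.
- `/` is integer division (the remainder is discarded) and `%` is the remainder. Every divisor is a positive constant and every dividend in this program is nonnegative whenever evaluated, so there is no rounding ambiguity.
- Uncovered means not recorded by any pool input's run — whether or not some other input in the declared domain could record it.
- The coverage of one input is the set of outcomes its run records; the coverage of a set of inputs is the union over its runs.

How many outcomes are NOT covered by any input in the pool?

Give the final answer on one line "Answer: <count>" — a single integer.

run #1 (d=1, p=1) runs B1->F, B3->E, B2->F, B4->T, B5->F; records B1=F, B2=F, B3=E, B4=T, B5=F
run #2 (d=0, p=5) runs B1->F, B3->S, B2->T, B4->T, B5->F; records B1=F, B2=T, B3=S, B4=T, B5=F
run #3 (d=-1, p=2) runs B1->F, B3->E, B2->F, B4->T, B5->F; records B1=F, B2=F, B3=E, B4=T, B5=F
run #4 (d=3, p=2) runs B1->F, B3->E, B2->F, B4->T, B5->F; records B1=F, B2=F, B3=E, B4=T, B5=F
run #5 (d=1, p=7) runs B1->F, B3->E, B2->F, B4->T, B5->T; records B1=F, B2=F, B3=E, B4=T, B5=T
run #6 (d=1, p=4) runs B1->F, B3->E, B2->F, B4->T, B5->F; records B1=F, B2=F, B3=E, B4=T, B5=F
run #7 (d=1, p=8) runs B1->F, B3->E, B2->F, B4->T, B5->F; records B1=F, B2=F, B3=E, B4=T, B5=F
union over the pool: B1=F, B2=T, B2=F, B3=S, B3=E, B4=T, B5=T, B5=F
uncovered (2 of 10): B1=T, B4=F

Answer: 2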